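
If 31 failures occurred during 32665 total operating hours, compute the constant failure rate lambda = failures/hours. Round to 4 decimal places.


failures = 31
total_hours = 32665
lambda = 31 / 32665
lambda = 0.0009

0.0009


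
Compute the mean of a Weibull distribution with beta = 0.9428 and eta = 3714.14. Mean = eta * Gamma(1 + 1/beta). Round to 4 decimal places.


beta = 0.9428, eta = 3714.14
1/beta = 1.0607
1 + 1/beta = 2.0607
Gamma(2.0607) = 1.0272
Mean = 3714.14 * 1.0272
Mean = 3815.1113

3815.1113


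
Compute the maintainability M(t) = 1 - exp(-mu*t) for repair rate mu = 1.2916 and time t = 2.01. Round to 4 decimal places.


mu = 1.2916, t = 2.01
mu * t = 1.2916 * 2.01 = 2.5961
exp(-2.5961) = 0.0746
M(t) = 1 - 0.0746
M(t) = 0.9254

0.9254


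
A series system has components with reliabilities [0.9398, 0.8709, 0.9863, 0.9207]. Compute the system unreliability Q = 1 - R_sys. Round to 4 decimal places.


Components: [0.9398, 0.8709, 0.9863, 0.9207]
After component 1: product = 0.9398
After component 2: product = 0.8185
After component 3: product = 0.8073
After component 4: product = 0.7432
R_sys = 0.7432
Q = 1 - 0.7432 = 0.2568

0.2568


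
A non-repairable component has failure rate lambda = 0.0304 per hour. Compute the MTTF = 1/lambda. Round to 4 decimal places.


lambda = 0.0304
MTTF = 1 / 0.0304
MTTF = 32.8947

32.8947


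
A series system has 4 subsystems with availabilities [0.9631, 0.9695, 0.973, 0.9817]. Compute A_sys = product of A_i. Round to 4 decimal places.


Subsystems: [0.9631, 0.9695, 0.973, 0.9817]
After subsystem 1 (A=0.9631): product = 0.9631
After subsystem 2 (A=0.9695): product = 0.9337
After subsystem 3 (A=0.973): product = 0.9085
After subsystem 4 (A=0.9817): product = 0.8919
A_sys = 0.8919

0.8919


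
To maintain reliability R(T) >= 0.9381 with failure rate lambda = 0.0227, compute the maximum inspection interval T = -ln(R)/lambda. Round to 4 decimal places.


R_target = 0.9381
lambda = 0.0227
-ln(0.9381) = 0.0639
T = 0.0639 / 0.0227
T = 2.8149

2.8149


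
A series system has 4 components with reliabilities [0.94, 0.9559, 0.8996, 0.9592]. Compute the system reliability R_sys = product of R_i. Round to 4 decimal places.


Components: [0.94, 0.9559, 0.8996, 0.9592]
After component 1 (R=0.94): product = 0.94
After component 2 (R=0.9559): product = 0.8985
After component 3 (R=0.8996): product = 0.8083
After component 4 (R=0.9592): product = 0.7754
R_sys = 0.7754

0.7754


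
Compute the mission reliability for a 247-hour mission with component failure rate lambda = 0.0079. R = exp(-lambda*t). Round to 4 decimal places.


lambda = 0.0079
mission_time = 247
lambda * t = 0.0079 * 247 = 1.9513
R = exp(-1.9513)
R = 0.1421

0.1421


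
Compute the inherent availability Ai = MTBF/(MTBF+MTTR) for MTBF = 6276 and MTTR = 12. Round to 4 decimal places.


MTBF = 6276
MTTR = 12
MTBF + MTTR = 6288
Ai = 6276 / 6288
Ai = 0.9981

0.9981


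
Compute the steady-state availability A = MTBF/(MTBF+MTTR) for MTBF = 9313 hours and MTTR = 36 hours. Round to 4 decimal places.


MTBF = 9313
MTTR = 36
MTBF + MTTR = 9349
A = 9313 / 9349
A = 0.9961

0.9961


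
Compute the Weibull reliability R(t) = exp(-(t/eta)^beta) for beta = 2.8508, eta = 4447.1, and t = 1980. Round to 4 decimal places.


beta = 2.8508, eta = 4447.1, t = 1980
t/eta = 1980 / 4447.1 = 0.4452
(t/eta)^beta = 0.4452^2.8508 = 0.0996
R(t) = exp(-0.0996)
R(t) = 0.9052

0.9052


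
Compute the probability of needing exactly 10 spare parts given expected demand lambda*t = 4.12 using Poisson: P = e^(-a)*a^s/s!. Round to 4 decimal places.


a = 4.12, s = 10
e^(-a) = e^(-4.12) = 0.0162
a^s = 4.12^10 = 1409198.4614
s! = 3628800
P = 0.0162 * 1409198.4614 / 3628800
P = 0.0063

0.0063


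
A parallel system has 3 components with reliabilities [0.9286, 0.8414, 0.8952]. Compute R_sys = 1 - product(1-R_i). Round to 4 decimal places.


Components: [0.9286, 0.8414, 0.8952]
(1 - 0.9286) = 0.0714, running product = 0.0714
(1 - 0.8414) = 0.1586, running product = 0.0113
(1 - 0.8952) = 0.1048, running product = 0.0012
Product of (1-R_i) = 0.0012
R_sys = 1 - 0.0012 = 0.9988

0.9988


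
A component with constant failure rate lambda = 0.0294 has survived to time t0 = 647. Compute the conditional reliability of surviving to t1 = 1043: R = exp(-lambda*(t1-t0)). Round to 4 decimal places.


lambda = 0.0294
t0 = 647, t1 = 1043
t1 - t0 = 396
lambda * (t1-t0) = 0.0294 * 396 = 11.6424
R = exp(-11.6424)
R = 0.0

0.0


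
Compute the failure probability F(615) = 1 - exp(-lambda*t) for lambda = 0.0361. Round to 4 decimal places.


lambda = 0.0361, t = 615
lambda * t = 22.2015
exp(-22.2015) = 0.0
F(t) = 1 - 0.0
F(t) = 1.0

1.0


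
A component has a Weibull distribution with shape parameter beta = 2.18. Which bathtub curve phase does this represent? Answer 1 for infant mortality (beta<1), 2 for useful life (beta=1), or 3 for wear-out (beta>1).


beta = 2.18
Compare beta to 1:
beta < 1 => infant mortality (phase 1)
beta = 1 => useful life (phase 2)
beta > 1 => wear-out (phase 3)
Since beta = 2.18, this is wear-out (increasing failure rate)
Phase = 3

3


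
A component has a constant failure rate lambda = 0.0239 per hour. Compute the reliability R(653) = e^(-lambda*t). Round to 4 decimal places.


lambda = 0.0239
t = 653
lambda * t = 15.6067
R(t) = e^(-15.6067)
R(t) = 0.0

0.0


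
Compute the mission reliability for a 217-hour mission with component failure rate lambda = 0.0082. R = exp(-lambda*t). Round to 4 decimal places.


lambda = 0.0082
mission_time = 217
lambda * t = 0.0082 * 217 = 1.7794
R = exp(-1.7794)
R = 0.1687

0.1687


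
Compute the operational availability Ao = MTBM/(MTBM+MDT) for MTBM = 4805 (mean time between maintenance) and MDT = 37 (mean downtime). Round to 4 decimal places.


MTBM = 4805
MDT = 37
MTBM + MDT = 4842
Ao = 4805 / 4842
Ao = 0.9924

0.9924


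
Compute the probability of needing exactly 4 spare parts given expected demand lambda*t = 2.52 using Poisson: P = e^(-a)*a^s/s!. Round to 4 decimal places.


a = 2.52, s = 4
e^(-a) = e^(-2.52) = 0.0805
a^s = 2.52^4 = 40.3276
s! = 24
P = 0.0805 * 40.3276 / 24
P = 0.1352

0.1352


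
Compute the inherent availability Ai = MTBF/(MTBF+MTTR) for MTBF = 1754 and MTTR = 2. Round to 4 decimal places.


MTBF = 1754
MTTR = 2
MTBF + MTTR = 1756
Ai = 1754 / 1756
Ai = 0.9989

0.9989


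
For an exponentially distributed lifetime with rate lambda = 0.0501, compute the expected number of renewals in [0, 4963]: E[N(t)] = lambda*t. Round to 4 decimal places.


lambda = 0.0501
t = 4963
E[N(t)] = lambda * t
E[N(t)] = 0.0501 * 4963
E[N(t)] = 248.6463

248.6463


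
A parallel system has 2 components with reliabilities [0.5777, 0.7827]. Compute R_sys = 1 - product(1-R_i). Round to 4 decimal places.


Components: [0.5777, 0.7827]
(1 - 0.5777) = 0.4223, running product = 0.4223
(1 - 0.7827) = 0.2173, running product = 0.0918
Product of (1-R_i) = 0.0918
R_sys = 1 - 0.0918 = 0.9082

0.9082


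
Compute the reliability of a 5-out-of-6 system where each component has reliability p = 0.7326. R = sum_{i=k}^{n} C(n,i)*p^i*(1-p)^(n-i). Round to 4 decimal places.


k = 5, n = 6, p = 0.7326
i=5: C(6,5)=6 * 0.7326^5 * 0.2674^1 = 0.3386
i=6: C(6,6)=1 * 0.7326^6 * 0.2674^0 = 0.1546
R = sum of terms = 0.4932

0.4932


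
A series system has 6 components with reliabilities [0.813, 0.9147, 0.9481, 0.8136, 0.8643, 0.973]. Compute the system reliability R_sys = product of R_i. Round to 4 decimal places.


Components: [0.813, 0.9147, 0.9481, 0.8136, 0.8643, 0.973]
After component 1 (R=0.813): product = 0.813
After component 2 (R=0.9147): product = 0.7437
After component 3 (R=0.9481): product = 0.7051
After component 4 (R=0.8136): product = 0.5736
After component 5 (R=0.8643): product = 0.4958
After component 6 (R=0.973): product = 0.4824
R_sys = 0.4824

0.4824


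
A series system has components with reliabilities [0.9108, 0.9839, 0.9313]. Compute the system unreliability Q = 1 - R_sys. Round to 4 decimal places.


Components: [0.9108, 0.9839, 0.9313]
After component 1: product = 0.9108
After component 2: product = 0.8961
After component 3: product = 0.8346
R_sys = 0.8346
Q = 1 - 0.8346 = 0.1654

0.1654


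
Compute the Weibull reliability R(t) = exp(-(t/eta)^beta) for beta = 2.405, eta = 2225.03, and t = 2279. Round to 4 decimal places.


beta = 2.405, eta = 2225.03, t = 2279
t/eta = 2279 / 2225.03 = 1.0243
(t/eta)^beta = 1.0243^2.405 = 1.0593
R(t) = exp(-1.0593)
R(t) = 0.3467

0.3467


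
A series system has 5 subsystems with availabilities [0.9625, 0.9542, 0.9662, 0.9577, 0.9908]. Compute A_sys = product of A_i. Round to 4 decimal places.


Subsystems: [0.9625, 0.9542, 0.9662, 0.9577, 0.9908]
After subsystem 1 (A=0.9625): product = 0.9625
After subsystem 2 (A=0.9542): product = 0.9184
After subsystem 3 (A=0.9662): product = 0.8874
After subsystem 4 (A=0.9577): product = 0.8498
After subsystem 5 (A=0.9908): product = 0.842
A_sys = 0.842

0.842


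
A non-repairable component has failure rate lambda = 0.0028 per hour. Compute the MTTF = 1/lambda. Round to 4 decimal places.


lambda = 0.0028
MTTF = 1 / 0.0028
MTTF = 357.1429

357.1429


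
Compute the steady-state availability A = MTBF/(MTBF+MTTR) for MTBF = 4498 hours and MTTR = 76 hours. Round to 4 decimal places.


MTBF = 4498
MTTR = 76
MTBF + MTTR = 4574
A = 4498 / 4574
A = 0.9834

0.9834


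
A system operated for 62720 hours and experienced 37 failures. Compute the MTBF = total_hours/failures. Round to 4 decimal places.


total_hours = 62720
failures = 37
MTBF = 62720 / 37
MTBF = 1695.1351

1695.1351


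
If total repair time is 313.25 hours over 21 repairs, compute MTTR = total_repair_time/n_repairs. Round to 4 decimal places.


total_repair_time = 313.25
n_repairs = 21
MTTR = 313.25 / 21
MTTR = 14.9167

14.9167


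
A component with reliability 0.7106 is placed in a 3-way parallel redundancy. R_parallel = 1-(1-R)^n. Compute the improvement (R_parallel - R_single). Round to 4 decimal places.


R_single = 0.7106, n = 3
1 - R_single = 0.2894
(1 - R_single)^n = 0.2894^3 = 0.0242
R_parallel = 1 - 0.0242 = 0.9758
Improvement = 0.9758 - 0.7106
Improvement = 0.2652

0.2652


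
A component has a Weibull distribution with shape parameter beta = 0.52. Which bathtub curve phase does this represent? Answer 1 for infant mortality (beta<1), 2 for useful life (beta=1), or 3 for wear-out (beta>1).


beta = 0.52
Compare beta to 1:
beta < 1 => infant mortality (phase 1)
beta = 1 => useful life (phase 2)
beta > 1 => wear-out (phase 3)
Since beta = 0.52, this is infant mortality (decreasing failure rate)
Phase = 1

1


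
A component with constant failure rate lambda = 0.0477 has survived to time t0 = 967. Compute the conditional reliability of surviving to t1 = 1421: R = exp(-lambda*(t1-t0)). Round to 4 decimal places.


lambda = 0.0477
t0 = 967, t1 = 1421
t1 - t0 = 454
lambda * (t1-t0) = 0.0477 * 454 = 21.6558
R = exp(-21.6558)
R = 0.0

0.0


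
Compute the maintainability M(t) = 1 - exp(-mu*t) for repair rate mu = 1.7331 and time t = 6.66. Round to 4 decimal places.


mu = 1.7331, t = 6.66
mu * t = 1.7331 * 6.66 = 11.5424
exp(-11.5424) = 0.0
M(t) = 1 - 0.0
M(t) = 1.0

1.0


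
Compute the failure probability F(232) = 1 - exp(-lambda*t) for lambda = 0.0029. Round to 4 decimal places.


lambda = 0.0029, t = 232
lambda * t = 0.6728
exp(-0.6728) = 0.5103
F(t) = 1 - 0.5103
F(t) = 0.4897

0.4897


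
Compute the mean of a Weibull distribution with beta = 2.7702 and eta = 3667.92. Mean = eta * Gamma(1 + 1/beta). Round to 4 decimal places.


beta = 2.7702, eta = 3667.92
1/beta = 0.361
1 + 1/beta = 1.361
Gamma(1.361) = 0.8901
Mean = 3667.92 * 0.8901
Mean = 3264.7955

3264.7955


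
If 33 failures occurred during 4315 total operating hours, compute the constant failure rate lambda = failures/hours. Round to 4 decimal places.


failures = 33
total_hours = 4315
lambda = 33 / 4315
lambda = 0.0076

0.0076


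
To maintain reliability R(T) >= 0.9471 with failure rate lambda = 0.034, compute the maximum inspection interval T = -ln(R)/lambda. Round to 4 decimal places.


R_target = 0.9471
lambda = 0.034
-ln(0.9471) = 0.0544
T = 0.0544 / 0.034
T = 1.5985

1.5985


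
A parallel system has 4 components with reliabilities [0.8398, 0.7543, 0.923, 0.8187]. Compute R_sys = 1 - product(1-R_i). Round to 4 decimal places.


Components: [0.8398, 0.7543, 0.923, 0.8187]
(1 - 0.8398) = 0.1602, running product = 0.1602
(1 - 0.7543) = 0.2457, running product = 0.0394
(1 - 0.923) = 0.077, running product = 0.003
(1 - 0.8187) = 0.1813, running product = 0.0005
Product of (1-R_i) = 0.0005
R_sys = 1 - 0.0005 = 0.9995

0.9995


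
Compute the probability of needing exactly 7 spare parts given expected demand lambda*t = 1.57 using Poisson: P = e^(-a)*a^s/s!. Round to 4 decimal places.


a = 1.57, s = 7
e^(-a) = e^(-1.57) = 0.208
a^s = 1.57^7 = 23.5124
s! = 5040
P = 0.208 * 23.5124 / 5040
P = 0.001

0.001


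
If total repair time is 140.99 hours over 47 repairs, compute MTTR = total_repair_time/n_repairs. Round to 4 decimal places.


total_repair_time = 140.99
n_repairs = 47
MTTR = 140.99 / 47
MTTR = 2.9998

2.9998


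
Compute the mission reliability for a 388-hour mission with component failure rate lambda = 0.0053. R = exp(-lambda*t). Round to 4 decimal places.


lambda = 0.0053
mission_time = 388
lambda * t = 0.0053 * 388 = 2.0564
R = exp(-2.0564)
R = 0.1279

0.1279


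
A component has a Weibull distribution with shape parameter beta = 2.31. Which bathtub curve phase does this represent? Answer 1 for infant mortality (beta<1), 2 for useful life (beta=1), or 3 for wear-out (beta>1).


beta = 2.31
Compare beta to 1:
beta < 1 => infant mortality (phase 1)
beta = 1 => useful life (phase 2)
beta > 1 => wear-out (phase 3)
Since beta = 2.31, this is wear-out (increasing failure rate)
Phase = 3

3


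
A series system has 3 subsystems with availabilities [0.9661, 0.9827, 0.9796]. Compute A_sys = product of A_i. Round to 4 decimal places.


Subsystems: [0.9661, 0.9827, 0.9796]
After subsystem 1 (A=0.9661): product = 0.9661
After subsystem 2 (A=0.9827): product = 0.9494
After subsystem 3 (A=0.9796): product = 0.93
A_sys = 0.93

0.93


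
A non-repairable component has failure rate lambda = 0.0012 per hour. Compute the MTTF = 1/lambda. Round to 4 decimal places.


lambda = 0.0012
MTTF = 1 / 0.0012
MTTF = 833.3333

833.3333


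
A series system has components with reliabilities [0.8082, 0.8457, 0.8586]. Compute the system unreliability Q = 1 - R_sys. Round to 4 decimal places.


Components: [0.8082, 0.8457, 0.8586]
After component 1: product = 0.8082
After component 2: product = 0.6835
After component 3: product = 0.5868
R_sys = 0.5868
Q = 1 - 0.5868 = 0.4132

0.4132


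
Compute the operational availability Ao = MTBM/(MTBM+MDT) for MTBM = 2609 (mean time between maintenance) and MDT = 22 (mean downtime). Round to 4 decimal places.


MTBM = 2609
MDT = 22
MTBM + MDT = 2631
Ao = 2609 / 2631
Ao = 0.9916

0.9916


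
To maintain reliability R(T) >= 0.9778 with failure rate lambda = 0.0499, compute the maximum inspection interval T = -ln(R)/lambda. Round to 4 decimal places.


R_target = 0.9778
lambda = 0.0499
-ln(0.9778) = 0.0225
T = 0.0225 / 0.0499
T = 0.4499

0.4499


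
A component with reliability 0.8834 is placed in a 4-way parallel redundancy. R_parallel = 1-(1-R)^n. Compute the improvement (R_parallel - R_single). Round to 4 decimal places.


R_single = 0.8834, n = 4
1 - R_single = 0.1166
(1 - R_single)^n = 0.1166^4 = 0.0002
R_parallel = 1 - 0.0002 = 0.9998
Improvement = 0.9998 - 0.8834
Improvement = 0.1164

0.1164


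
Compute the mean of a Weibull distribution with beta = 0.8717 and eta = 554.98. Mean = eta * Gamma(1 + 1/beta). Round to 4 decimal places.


beta = 0.8717, eta = 554.98
1/beta = 1.1472
1 + 1/beta = 2.1472
Gamma(2.1472) = 1.0714
Mean = 554.98 * 1.0714
Mean = 594.6298

594.6298


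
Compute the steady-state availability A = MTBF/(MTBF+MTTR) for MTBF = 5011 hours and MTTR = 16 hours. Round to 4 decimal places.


MTBF = 5011
MTTR = 16
MTBF + MTTR = 5027
A = 5011 / 5027
A = 0.9968

0.9968


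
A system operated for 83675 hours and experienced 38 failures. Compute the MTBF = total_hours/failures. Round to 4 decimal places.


total_hours = 83675
failures = 38
MTBF = 83675 / 38
MTBF = 2201.9737

2201.9737


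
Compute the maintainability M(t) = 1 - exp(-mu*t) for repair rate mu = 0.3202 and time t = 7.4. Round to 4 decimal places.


mu = 0.3202, t = 7.4
mu * t = 0.3202 * 7.4 = 2.3695
exp(-2.3695) = 0.0935
M(t) = 1 - 0.0935
M(t) = 0.9065

0.9065


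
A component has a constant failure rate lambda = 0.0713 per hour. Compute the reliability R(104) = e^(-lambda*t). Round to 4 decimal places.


lambda = 0.0713
t = 104
lambda * t = 7.4152
R(t) = e^(-7.4152)
R(t) = 0.0006

0.0006


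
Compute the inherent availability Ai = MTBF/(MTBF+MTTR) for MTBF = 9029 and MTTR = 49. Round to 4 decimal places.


MTBF = 9029
MTTR = 49
MTBF + MTTR = 9078
Ai = 9029 / 9078
Ai = 0.9946

0.9946


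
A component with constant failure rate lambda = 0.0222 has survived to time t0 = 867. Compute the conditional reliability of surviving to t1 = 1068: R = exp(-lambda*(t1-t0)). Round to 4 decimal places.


lambda = 0.0222
t0 = 867, t1 = 1068
t1 - t0 = 201
lambda * (t1-t0) = 0.0222 * 201 = 4.4622
R = exp(-4.4622)
R = 0.0115

0.0115


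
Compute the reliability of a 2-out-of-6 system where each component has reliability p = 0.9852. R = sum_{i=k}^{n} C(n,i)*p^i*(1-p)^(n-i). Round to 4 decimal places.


k = 2, n = 6, p = 0.9852
i=2: C(6,2)=15 * 0.9852^2 * 0.0148^4 = 0.0
i=3: C(6,3)=20 * 0.9852^3 * 0.0148^3 = 0.0001
i=4: C(6,4)=15 * 0.9852^4 * 0.0148^2 = 0.0031
i=5: C(6,5)=6 * 0.9852^5 * 0.0148^1 = 0.0824
i=6: C(6,6)=1 * 0.9852^6 * 0.0148^0 = 0.9144
R = sum of terms = 1.0

1.0


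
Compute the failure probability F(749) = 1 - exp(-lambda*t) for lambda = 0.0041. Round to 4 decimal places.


lambda = 0.0041, t = 749
lambda * t = 3.0709
exp(-3.0709) = 0.0464
F(t) = 1 - 0.0464
F(t) = 0.9536

0.9536


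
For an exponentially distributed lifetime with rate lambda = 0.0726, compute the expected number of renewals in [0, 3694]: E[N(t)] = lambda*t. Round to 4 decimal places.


lambda = 0.0726
t = 3694
E[N(t)] = lambda * t
E[N(t)] = 0.0726 * 3694
E[N(t)] = 268.1844

268.1844


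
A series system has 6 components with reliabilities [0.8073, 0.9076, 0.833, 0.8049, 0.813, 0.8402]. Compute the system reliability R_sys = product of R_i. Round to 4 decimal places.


Components: [0.8073, 0.9076, 0.833, 0.8049, 0.813, 0.8402]
After component 1 (R=0.8073): product = 0.8073
After component 2 (R=0.9076): product = 0.7327
After component 3 (R=0.833): product = 0.6103
After component 4 (R=0.8049): product = 0.4913
After component 5 (R=0.813): product = 0.3994
After component 6 (R=0.8402): product = 0.3356
R_sys = 0.3356

0.3356


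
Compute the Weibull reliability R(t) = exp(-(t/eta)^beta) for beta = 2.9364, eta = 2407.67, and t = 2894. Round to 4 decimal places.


beta = 2.9364, eta = 2407.67, t = 2894
t/eta = 2894 / 2407.67 = 1.202
(t/eta)^beta = 1.202^2.9364 = 1.7164
R(t) = exp(-1.7164)
R(t) = 0.1797

0.1797


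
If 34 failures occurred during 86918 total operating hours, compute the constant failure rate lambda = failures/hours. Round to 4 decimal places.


failures = 34
total_hours = 86918
lambda = 34 / 86918
lambda = 0.0004

0.0004


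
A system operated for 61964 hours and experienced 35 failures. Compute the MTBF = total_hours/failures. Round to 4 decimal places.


total_hours = 61964
failures = 35
MTBF = 61964 / 35
MTBF = 1770.4

1770.4


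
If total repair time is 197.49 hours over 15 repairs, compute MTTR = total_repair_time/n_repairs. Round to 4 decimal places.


total_repair_time = 197.49
n_repairs = 15
MTTR = 197.49 / 15
MTTR = 13.166

13.166


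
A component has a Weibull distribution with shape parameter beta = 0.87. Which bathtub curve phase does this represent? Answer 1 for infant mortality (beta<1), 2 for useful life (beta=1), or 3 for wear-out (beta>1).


beta = 0.87
Compare beta to 1:
beta < 1 => infant mortality (phase 1)
beta = 1 => useful life (phase 2)
beta > 1 => wear-out (phase 3)
Since beta = 0.87, this is infant mortality (decreasing failure rate)
Phase = 1

1


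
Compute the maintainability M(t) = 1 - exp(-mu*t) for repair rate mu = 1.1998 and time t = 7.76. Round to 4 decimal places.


mu = 1.1998, t = 7.76
mu * t = 1.1998 * 7.76 = 9.3104
exp(-9.3104) = 0.0001
M(t) = 1 - 0.0001
M(t) = 0.9999

0.9999


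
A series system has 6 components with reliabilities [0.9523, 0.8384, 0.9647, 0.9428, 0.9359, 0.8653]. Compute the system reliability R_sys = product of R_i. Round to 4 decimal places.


Components: [0.9523, 0.8384, 0.9647, 0.9428, 0.9359, 0.8653]
After component 1 (R=0.9523): product = 0.9523
After component 2 (R=0.8384): product = 0.7984
After component 3 (R=0.9647): product = 0.7702
After component 4 (R=0.9428): product = 0.7262
After component 5 (R=0.9359): product = 0.6796
After component 6 (R=0.8653): product = 0.5881
R_sys = 0.5881

0.5881


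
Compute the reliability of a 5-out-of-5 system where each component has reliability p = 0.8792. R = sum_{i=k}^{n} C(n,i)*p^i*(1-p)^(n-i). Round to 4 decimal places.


k = 5, n = 5, p = 0.8792
i=5: C(5,5)=1 * 0.8792^5 * 0.1208^0 = 0.5253
R = sum of terms = 0.5253

0.5253


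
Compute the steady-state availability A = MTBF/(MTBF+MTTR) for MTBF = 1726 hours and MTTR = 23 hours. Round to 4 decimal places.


MTBF = 1726
MTTR = 23
MTBF + MTTR = 1749
A = 1726 / 1749
A = 0.9868

0.9868


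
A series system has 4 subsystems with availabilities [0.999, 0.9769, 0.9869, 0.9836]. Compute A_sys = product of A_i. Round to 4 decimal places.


Subsystems: [0.999, 0.9769, 0.9869, 0.9836]
After subsystem 1 (A=0.999): product = 0.999
After subsystem 2 (A=0.9769): product = 0.9759
After subsystem 3 (A=0.9869): product = 0.9631
After subsystem 4 (A=0.9836): product = 0.9473
A_sys = 0.9473

0.9473


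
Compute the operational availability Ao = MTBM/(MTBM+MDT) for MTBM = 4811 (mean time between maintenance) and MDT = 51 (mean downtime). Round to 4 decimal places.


MTBM = 4811
MDT = 51
MTBM + MDT = 4862
Ao = 4811 / 4862
Ao = 0.9895

0.9895


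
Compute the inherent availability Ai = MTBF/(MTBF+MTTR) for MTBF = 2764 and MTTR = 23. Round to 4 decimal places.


MTBF = 2764
MTTR = 23
MTBF + MTTR = 2787
Ai = 2764 / 2787
Ai = 0.9917

0.9917


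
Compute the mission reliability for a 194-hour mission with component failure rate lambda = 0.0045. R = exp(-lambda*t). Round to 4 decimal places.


lambda = 0.0045
mission_time = 194
lambda * t = 0.0045 * 194 = 0.873
R = exp(-0.873)
R = 0.4177

0.4177


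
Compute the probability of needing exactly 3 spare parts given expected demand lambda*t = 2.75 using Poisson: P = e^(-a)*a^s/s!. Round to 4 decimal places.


a = 2.75, s = 3
e^(-a) = e^(-2.75) = 0.0639
a^s = 2.75^3 = 20.7969
s! = 6
P = 0.0639 * 20.7969 / 6
P = 0.2216

0.2216


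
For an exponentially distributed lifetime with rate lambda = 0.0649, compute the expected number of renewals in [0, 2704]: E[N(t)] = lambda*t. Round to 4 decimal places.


lambda = 0.0649
t = 2704
E[N(t)] = lambda * t
E[N(t)] = 0.0649 * 2704
E[N(t)] = 175.4896

175.4896


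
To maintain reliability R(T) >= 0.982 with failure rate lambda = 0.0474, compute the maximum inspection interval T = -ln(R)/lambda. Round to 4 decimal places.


R_target = 0.982
lambda = 0.0474
-ln(0.982) = 0.0182
T = 0.0182 / 0.0474
T = 0.3832

0.3832


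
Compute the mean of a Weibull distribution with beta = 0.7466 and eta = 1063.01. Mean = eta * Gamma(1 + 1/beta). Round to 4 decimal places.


beta = 0.7466, eta = 1063.01
1/beta = 1.3394
1 + 1/beta = 2.3394
Gamma(2.3394) = 1.1951
Mean = 1063.01 * 1.1951
Mean = 1270.432

1270.432


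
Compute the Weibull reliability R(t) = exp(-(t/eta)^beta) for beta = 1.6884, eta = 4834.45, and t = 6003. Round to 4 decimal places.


beta = 1.6884, eta = 4834.45, t = 6003
t/eta = 6003 / 4834.45 = 1.2417
(t/eta)^beta = 1.2417^1.6884 = 1.4413
R(t) = exp(-1.4413)
R(t) = 0.2366

0.2366


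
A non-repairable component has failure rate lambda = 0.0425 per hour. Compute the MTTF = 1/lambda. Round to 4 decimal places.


lambda = 0.0425
MTTF = 1 / 0.0425
MTTF = 23.5294

23.5294


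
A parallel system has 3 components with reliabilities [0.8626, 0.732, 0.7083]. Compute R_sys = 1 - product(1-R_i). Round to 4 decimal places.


Components: [0.8626, 0.732, 0.7083]
(1 - 0.8626) = 0.1374, running product = 0.1374
(1 - 0.732) = 0.268, running product = 0.0368
(1 - 0.7083) = 0.2917, running product = 0.0107
Product of (1-R_i) = 0.0107
R_sys = 1 - 0.0107 = 0.9893

0.9893


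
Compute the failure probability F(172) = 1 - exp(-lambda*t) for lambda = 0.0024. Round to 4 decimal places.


lambda = 0.0024, t = 172
lambda * t = 0.4128
exp(-0.4128) = 0.6618
F(t) = 1 - 0.6618
F(t) = 0.3382

0.3382


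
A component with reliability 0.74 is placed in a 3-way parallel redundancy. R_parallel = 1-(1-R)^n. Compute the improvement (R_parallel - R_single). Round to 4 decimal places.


R_single = 0.74, n = 3
1 - R_single = 0.26
(1 - R_single)^n = 0.26^3 = 0.0176
R_parallel = 1 - 0.0176 = 0.9824
Improvement = 0.9824 - 0.74
Improvement = 0.2424

0.2424


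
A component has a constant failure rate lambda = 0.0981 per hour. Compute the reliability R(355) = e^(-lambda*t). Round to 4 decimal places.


lambda = 0.0981
t = 355
lambda * t = 34.8255
R(t) = e^(-34.8255)
R(t) = 0.0

0.0


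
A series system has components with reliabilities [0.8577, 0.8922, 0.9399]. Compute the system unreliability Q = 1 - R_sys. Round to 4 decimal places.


Components: [0.8577, 0.8922, 0.9399]
After component 1: product = 0.8577
After component 2: product = 0.7652
After component 3: product = 0.7192
R_sys = 0.7192
Q = 1 - 0.7192 = 0.2808

0.2808


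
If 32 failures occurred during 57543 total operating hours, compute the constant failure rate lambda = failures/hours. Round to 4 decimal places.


failures = 32
total_hours = 57543
lambda = 32 / 57543
lambda = 0.0006

0.0006


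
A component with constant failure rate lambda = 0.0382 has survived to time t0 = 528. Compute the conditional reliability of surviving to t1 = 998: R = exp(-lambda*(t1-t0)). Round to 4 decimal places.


lambda = 0.0382
t0 = 528, t1 = 998
t1 - t0 = 470
lambda * (t1-t0) = 0.0382 * 470 = 17.954
R = exp(-17.954)
R = 0.0

0.0


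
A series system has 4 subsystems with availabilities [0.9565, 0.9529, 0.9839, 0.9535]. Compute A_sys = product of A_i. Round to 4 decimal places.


Subsystems: [0.9565, 0.9529, 0.9839, 0.9535]
After subsystem 1 (A=0.9565): product = 0.9565
After subsystem 2 (A=0.9529): product = 0.9114
After subsystem 3 (A=0.9839): product = 0.8968
After subsystem 4 (A=0.9535): product = 0.8551
A_sys = 0.8551

0.8551


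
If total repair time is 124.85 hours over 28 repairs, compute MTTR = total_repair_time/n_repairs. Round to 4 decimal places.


total_repair_time = 124.85
n_repairs = 28
MTTR = 124.85 / 28
MTTR = 4.4589

4.4589


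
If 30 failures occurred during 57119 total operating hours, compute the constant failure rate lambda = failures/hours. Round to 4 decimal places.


failures = 30
total_hours = 57119
lambda = 30 / 57119
lambda = 0.0005

0.0005


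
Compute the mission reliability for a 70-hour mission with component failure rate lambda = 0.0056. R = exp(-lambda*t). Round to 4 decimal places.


lambda = 0.0056
mission_time = 70
lambda * t = 0.0056 * 70 = 0.392
R = exp(-0.392)
R = 0.6757

0.6757


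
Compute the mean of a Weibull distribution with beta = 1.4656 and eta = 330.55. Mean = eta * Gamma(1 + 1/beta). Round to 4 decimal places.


beta = 1.4656, eta = 330.55
1/beta = 0.6823
1 + 1/beta = 1.6823
Gamma(1.6823) = 0.9054
Mean = 330.55 * 0.9054
Mean = 299.2821

299.2821


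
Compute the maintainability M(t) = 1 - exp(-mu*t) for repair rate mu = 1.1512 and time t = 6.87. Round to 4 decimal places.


mu = 1.1512, t = 6.87
mu * t = 1.1512 * 6.87 = 7.9087
exp(-7.9087) = 0.0004
M(t) = 1 - 0.0004
M(t) = 0.9996

0.9996


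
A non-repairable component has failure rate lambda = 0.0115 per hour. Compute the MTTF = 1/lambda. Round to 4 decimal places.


lambda = 0.0115
MTTF = 1 / 0.0115
MTTF = 86.9565

86.9565


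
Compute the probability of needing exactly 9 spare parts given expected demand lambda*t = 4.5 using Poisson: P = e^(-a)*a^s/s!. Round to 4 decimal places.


a = 4.5, s = 9
e^(-a) = e^(-4.5) = 0.0111
a^s = 4.5^9 = 756680.6426
s! = 362880
P = 0.0111 * 756680.6426 / 362880
P = 0.0232

0.0232


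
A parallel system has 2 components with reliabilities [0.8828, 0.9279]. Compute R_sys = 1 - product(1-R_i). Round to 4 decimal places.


Components: [0.8828, 0.9279]
(1 - 0.8828) = 0.1172, running product = 0.1172
(1 - 0.9279) = 0.0721, running product = 0.0085
Product of (1-R_i) = 0.0085
R_sys = 1 - 0.0085 = 0.9915

0.9915


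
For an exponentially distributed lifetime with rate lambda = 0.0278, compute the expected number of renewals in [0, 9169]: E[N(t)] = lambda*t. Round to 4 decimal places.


lambda = 0.0278
t = 9169
E[N(t)] = lambda * t
E[N(t)] = 0.0278 * 9169
E[N(t)] = 254.8982

254.8982


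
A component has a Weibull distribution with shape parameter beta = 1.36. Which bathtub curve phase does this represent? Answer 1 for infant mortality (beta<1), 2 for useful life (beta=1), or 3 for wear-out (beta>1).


beta = 1.36
Compare beta to 1:
beta < 1 => infant mortality (phase 1)
beta = 1 => useful life (phase 2)
beta > 1 => wear-out (phase 3)
Since beta = 1.36, this is wear-out (increasing failure rate)
Phase = 3

3


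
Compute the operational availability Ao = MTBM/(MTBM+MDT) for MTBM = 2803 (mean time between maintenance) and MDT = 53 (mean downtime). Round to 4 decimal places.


MTBM = 2803
MDT = 53
MTBM + MDT = 2856
Ao = 2803 / 2856
Ao = 0.9814

0.9814


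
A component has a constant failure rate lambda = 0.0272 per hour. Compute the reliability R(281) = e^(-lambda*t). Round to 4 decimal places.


lambda = 0.0272
t = 281
lambda * t = 7.6432
R(t) = e^(-7.6432)
R(t) = 0.0005

0.0005


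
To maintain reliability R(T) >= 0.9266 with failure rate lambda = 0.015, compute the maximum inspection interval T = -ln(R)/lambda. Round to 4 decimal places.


R_target = 0.9266
lambda = 0.015
-ln(0.9266) = 0.0762
T = 0.0762 / 0.015
T = 5.0822

5.0822


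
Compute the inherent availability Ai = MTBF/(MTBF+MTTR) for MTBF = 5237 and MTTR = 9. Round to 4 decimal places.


MTBF = 5237
MTTR = 9
MTBF + MTTR = 5246
Ai = 5237 / 5246
Ai = 0.9983

0.9983


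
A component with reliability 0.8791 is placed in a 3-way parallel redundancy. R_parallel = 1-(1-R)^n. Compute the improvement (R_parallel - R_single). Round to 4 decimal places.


R_single = 0.8791, n = 3
1 - R_single = 0.1209
(1 - R_single)^n = 0.1209^3 = 0.0018
R_parallel = 1 - 0.0018 = 0.9982
Improvement = 0.9982 - 0.8791
Improvement = 0.1191

0.1191


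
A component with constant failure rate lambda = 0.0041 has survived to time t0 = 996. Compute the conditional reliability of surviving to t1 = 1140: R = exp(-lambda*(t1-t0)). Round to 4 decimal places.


lambda = 0.0041
t0 = 996, t1 = 1140
t1 - t0 = 144
lambda * (t1-t0) = 0.0041 * 144 = 0.5904
R = exp(-0.5904)
R = 0.5541

0.5541


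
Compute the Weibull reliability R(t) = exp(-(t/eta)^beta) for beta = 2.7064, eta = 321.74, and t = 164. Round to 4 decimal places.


beta = 2.7064, eta = 321.74, t = 164
t/eta = 164 / 321.74 = 0.5097
(t/eta)^beta = 0.5097^2.7064 = 0.1614
R(t) = exp(-0.1614)
R(t) = 0.8509

0.8509


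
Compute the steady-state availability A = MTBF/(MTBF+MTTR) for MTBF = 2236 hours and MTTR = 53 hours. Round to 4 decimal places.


MTBF = 2236
MTTR = 53
MTBF + MTTR = 2289
A = 2236 / 2289
A = 0.9768

0.9768


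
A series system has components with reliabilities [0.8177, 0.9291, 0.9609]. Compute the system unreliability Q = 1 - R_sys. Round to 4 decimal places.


Components: [0.8177, 0.9291, 0.9609]
After component 1: product = 0.8177
After component 2: product = 0.7597
After component 3: product = 0.73
R_sys = 0.73
Q = 1 - 0.73 = 0.27

0.27


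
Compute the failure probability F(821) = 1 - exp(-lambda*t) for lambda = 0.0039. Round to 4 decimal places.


lambda = 0.0039, t = 821
lambda * t = 3.2019
exp(-3.2019) = 0.0407
F(t) = 1 - 0.0407
F(t) = 0.9593

0.9593


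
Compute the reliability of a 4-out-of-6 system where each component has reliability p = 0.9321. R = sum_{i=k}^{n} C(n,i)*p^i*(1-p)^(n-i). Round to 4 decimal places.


k = 4, n = 6, p = 0.9321
i=4: C(6,4)=15 * 0.9321^4 * 0.0679^2 = 0.0522
i=5: C(6,5)=6 * 0.9321^5 * 0.0679^1 = 0.2866
i=6: C(6,6)=1 * 0.9321^6 * 0.0679^0 = 0.6558
R = sum of terms = 0.9946

0.9946


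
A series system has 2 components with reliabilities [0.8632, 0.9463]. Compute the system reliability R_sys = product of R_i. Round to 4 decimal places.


Components: [0.8632, 0.9463]
After component 1 (R=0.8632): product = 0.8632
After component 2 (R=0.9463): product = 0.8168
R_sys = 0.8168

0.8168


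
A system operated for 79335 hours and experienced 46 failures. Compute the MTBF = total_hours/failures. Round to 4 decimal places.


total_hours = 79335
failures = 46
MTBF = 79335 / 46
MTBF = 1724.6739

1724.6739


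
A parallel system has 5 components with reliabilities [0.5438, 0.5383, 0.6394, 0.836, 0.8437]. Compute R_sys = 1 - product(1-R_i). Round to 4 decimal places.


Components: [0.5438, 0.5383, 0.6394, 0.836, 0.8437]
(1 - 0.5438) = 0.4562, running product = 0.4562
(1 - 0.5383) = 0.4617, running product = 0.2106
(1 - 0.6394) = 0.3606, running product = 0.076
(1 - 0.836) = 0.164, running product = 0.0125
(1 - 0.8437) = 0.1563, running product = 0.0019
Product of (1-R_i) = 0.0019
R_sys = 1 - 0.0019 = 0.9981

0.9981


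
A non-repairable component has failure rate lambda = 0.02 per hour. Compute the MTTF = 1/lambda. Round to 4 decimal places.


lambda = 0.02
MTTF = 1 / 0.02
MTTF = 50.0

50.0


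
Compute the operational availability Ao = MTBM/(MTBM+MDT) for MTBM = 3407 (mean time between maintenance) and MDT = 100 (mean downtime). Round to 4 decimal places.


MTBM = 3407
MDT = 100
MTBM + MDT = 3507
Ao = 3407 / 3507
Ao = 0.9715

0.9715


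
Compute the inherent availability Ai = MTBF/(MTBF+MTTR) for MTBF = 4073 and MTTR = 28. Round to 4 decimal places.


MTBF = 4073
MTTR = 28
MTBF + MTTR = 4101
Ai = 4073 / 4101
Ai = 0.9932

0.9932


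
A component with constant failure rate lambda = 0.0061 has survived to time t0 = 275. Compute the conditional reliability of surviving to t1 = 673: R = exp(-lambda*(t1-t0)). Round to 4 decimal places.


lambda = 0.0061
t0 = 275, t1 = 673
t1 - t0 = 398
lambda * (t1-t0) = 0.0061 * 398 = 2.4278
R = exp(-2.4278)
R = 0.0882

0.0882


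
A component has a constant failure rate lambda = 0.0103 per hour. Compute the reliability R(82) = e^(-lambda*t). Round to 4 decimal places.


lambda = 0.0103
t = 82
lambda * t = 0.8446
R(t) = e^(-0.8446)
R(t) = 0.4297

0.4297


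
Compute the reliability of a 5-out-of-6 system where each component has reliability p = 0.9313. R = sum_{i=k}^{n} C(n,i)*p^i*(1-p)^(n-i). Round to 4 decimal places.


k = 5, n = 6, p = 0.9313
i=5: C(6,5)=6 * 0.9313^5 * 0.0687^1 = 0.2888
i=6: C(6,6)=1 * 0.9313^6 * 0.0687^0 = 0.6524
R = sum of terms = 0.9412

0.9412


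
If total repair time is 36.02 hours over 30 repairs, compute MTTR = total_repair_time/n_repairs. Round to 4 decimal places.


total_repair_time = 36.02
n_repairs = 30
MTTR = 36.02 / 30
MTTR = 1.2007

1.2007


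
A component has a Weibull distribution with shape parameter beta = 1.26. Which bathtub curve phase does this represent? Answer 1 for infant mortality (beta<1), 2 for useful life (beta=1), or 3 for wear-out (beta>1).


beta = 1.26
Compare beta to 1:
beta < 1 => infant mortality (phase 1)
beta = 1 => useful life (phase 2)
beta > 1 => wear-out (phase 3)
Since beta = 1.26, this is wear-out (increasing failure rate)
Phase = 3

3


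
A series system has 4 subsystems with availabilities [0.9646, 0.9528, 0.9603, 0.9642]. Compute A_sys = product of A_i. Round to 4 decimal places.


Subsystems: [0.9646, 0.9528, 0.9603, 0.9642]
After subsystem 1 (A=0.9646): product = 0.9646
After subsystem 2 (A=0.9528): product = 0.9191
After subsystem 3 (A=0.9603): product = 0.8826
After subsystem 4 (A=0.9642): product = 0.851
A_sys = 0.851

0.851


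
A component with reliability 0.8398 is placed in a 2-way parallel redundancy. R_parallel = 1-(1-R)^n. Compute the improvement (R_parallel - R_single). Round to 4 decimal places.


R_single = 0.8398, n = 2
1 - R_single = 0.1602
(1 - R_single)^n = 0.1602^2 = 0.0257
R_parallel = 1 - 0.0257 = 0.9743
Improvement = 0.9743 - 0.8398
Improvement = 0.1345

0.1345


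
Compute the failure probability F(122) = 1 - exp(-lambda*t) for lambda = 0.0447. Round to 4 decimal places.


lambda = 0.0447, t = 122
lambda * t = 5.4534
exp(-5.4534) = 0.0043
F(t) = 1 - 0.0043
F(t) = 0.9957

0.9957


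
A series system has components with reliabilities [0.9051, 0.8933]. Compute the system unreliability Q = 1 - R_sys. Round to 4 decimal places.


Components: [0.9051, 0.8933]
After component 1: product = 0.9051
After component 2: product = 0.8085
R_sys = 0.8085
Q = 1 - 0.8085 = 0.1915

0.1915


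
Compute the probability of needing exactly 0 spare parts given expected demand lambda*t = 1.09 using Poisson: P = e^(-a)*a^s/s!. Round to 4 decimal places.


a = 1.09, s = 0
e^(-a) = e^(-1.09) = 0.3362
a^s = 1.09^0 = 1.0
s! = 1
P = 0.3362 * 1.0 / 1
P = 0.3362

0.3362


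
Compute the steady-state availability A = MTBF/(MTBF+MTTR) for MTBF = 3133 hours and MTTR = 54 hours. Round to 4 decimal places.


MTBF = 3133
MTTR = 54
MTBF + MTTR = 3187
A = 3133 / 3187
A = 0.9831

0.9831


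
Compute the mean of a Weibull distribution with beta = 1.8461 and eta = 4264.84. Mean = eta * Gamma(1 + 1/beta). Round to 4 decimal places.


beta = 1.8461, eta = 4264.84
1/beta = 0.5417
1 + 1/beta = 1.5417
Gamma(1.5417) = 0.8883
Mean = 4264.84 * 0.8883
Mean = 3788.4072

3788.4072


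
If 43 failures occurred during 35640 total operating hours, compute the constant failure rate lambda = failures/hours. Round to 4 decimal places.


failures = 43
total_hours = 35640
lambda = 43 / 35640
lambda = 0.0012

0.0012


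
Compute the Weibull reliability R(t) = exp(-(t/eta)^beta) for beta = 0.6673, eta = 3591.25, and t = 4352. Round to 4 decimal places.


beta = 0.6673, eta = 3591.25, t = 4352
t/eta = 4352 / 3591.25 = 1.2118
(t/eta)^beta = 1.2118^0.6673 = 1.1368
R(t) = exp(-1.1368)
R(t) = 0.3208

0.3208


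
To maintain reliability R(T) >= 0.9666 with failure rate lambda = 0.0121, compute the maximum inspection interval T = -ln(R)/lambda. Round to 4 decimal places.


R_target = 0.9666
lambda = 0.0121
-ln(0.9666) = 0.034
T = 0.034 / 0.0121
T = 2.8075

2.8075


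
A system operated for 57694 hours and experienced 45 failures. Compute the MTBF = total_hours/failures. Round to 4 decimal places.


total_hours = 57694
failures = 45
MTBF = 57694 / 45
MTBF = 1282.0889

1282.0889


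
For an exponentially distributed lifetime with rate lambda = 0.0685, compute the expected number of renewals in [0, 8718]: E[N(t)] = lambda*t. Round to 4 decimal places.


lambda = 0.0685
t = 8718
E[N(t)] = lambda * t
E[N(t)] = 0.0685 * 8718
E[N(t)] = 597.183

597.183


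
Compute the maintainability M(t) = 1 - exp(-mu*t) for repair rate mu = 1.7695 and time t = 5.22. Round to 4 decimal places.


mu = 1.7695, t = 5.22
mu * t = 1.7695 * 5.22 = 9.2368
exp(-9.2368) = 0.0001
M(t) = 1 - 0.0001
M(t) = 0.9999

0.9999


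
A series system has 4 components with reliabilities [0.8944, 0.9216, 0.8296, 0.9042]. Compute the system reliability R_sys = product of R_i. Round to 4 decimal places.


Components: [0.8944, 0.9216, 0.8296, 0.9042]
After component 1 (R=0.8944): product = 0.8944
After component 2 (R=0.9216): product = 0.8243
After component 3 (R=0.8296): product = 0.6838
After component 4 (R=0.9042): product = 0.6183
R_sys = 0.6183

0.6183
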